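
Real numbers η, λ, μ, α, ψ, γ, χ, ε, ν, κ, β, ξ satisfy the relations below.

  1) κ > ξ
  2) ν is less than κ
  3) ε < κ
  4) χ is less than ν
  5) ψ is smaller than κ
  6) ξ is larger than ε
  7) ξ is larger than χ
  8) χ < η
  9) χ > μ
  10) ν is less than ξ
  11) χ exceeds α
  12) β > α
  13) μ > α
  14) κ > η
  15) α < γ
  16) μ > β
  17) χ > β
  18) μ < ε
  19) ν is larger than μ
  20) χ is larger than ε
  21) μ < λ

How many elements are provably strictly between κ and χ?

3

Chaining upward from χ reaches: ν, ξ, η.
Chaining downward from κ reaches: α, β, μ, ε, ν, ξ, η, ψ.
Strictly between χ and κ are those in both lists: ν, ξ, η — 3 elements.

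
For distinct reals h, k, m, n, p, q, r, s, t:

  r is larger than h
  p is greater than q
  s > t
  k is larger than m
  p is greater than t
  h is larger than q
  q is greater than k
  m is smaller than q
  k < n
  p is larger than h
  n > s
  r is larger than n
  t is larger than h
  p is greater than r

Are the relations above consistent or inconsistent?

consistent

Every relation is compatible with m < k < q < h < t < s < n < r < p; the set is consistent.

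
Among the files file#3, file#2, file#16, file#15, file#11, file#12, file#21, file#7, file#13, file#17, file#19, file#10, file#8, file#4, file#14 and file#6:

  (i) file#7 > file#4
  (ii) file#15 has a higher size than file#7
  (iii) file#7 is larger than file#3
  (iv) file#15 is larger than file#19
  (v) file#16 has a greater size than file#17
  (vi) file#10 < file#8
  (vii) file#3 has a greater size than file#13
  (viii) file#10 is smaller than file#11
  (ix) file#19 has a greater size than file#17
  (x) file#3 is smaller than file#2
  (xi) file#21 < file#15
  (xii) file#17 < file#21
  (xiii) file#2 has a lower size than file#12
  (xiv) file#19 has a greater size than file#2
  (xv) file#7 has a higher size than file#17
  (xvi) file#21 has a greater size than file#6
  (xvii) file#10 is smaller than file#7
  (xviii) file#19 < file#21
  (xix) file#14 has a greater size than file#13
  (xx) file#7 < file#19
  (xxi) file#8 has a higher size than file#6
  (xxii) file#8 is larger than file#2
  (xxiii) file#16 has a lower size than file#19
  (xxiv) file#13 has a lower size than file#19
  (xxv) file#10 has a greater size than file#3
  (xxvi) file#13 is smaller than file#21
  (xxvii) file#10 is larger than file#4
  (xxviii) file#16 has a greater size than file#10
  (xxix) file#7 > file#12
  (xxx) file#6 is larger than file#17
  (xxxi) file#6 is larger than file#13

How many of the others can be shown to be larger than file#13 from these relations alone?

13

Directly above file#13: file#3, file#6, file#14, file#19, file#21.
One step further: file#2, file#10, file#7, file#8, file#15 (10 so far).
One step further: file#12, file#11, file#16 (13 so far).
Nothing else is reachable above file#13; 13 in all.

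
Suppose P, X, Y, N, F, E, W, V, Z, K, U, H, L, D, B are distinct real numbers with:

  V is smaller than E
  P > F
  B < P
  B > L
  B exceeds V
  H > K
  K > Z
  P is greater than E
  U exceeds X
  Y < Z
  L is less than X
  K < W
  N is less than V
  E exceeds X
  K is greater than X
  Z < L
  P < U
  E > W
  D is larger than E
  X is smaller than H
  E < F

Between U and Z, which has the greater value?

U

Z < L and L < X give Z < X.
With X < K: Z < L < X < K.
Then K < W extends the chain to W.
With W < E: Z < L < X < K < W < E.
Then E < F extends the chain to F.
With F < P: Z < L < X < K < W < E < F < P.
Then P < U extends the chain to U.
So Z < U; U is the larger of the two.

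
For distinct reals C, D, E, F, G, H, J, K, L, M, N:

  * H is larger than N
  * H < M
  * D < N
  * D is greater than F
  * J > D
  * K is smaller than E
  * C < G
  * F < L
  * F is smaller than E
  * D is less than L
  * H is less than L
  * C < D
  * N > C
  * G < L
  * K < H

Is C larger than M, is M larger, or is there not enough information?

C < D and D < N give C < N.
Then N < H extends the chain to H.
Then H < M extends the chain to M.
So M is larger.

M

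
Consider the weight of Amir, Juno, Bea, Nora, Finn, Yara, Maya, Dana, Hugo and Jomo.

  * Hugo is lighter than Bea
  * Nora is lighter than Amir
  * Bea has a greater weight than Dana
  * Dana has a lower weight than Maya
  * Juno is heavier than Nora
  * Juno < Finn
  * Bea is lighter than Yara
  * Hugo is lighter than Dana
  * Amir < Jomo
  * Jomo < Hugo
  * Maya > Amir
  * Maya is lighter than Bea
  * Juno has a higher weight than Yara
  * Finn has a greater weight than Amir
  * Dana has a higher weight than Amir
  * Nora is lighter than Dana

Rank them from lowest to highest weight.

The consecutive links are each given: Nora < Amir; Amir < Jomo; Jomo < Hugo; Hugo < Dana; Dana < Maya; Maya < Bea; Bea < Yara; Yara < Juno; Juno < Finn.

Nora < Amir < Jomo < Hugo < Dana < Maya < Bea < Yara < Juno < Finn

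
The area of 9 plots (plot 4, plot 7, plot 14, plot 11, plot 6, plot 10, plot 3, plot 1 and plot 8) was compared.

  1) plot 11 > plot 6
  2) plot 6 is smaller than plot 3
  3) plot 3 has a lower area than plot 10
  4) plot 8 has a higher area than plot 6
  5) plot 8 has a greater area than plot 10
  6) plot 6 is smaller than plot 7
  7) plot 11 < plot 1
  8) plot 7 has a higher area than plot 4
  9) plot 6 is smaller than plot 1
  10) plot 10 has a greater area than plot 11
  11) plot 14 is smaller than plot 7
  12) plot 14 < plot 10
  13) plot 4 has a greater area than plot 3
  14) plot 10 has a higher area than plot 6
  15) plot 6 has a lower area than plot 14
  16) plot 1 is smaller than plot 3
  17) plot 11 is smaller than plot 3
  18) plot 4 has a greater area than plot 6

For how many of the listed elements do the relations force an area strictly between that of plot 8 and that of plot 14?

1

The relations place plot 14 below plot 8. An element lies strictly between them when it is forced above plot 14 and also forced below plot 8.
Above plot 14: {plot 10, plot 7}. Below plot 8: {plot 6, plot 11, plot 1, plot 3, plot 10}.
Intersection: {plot 10} — 1.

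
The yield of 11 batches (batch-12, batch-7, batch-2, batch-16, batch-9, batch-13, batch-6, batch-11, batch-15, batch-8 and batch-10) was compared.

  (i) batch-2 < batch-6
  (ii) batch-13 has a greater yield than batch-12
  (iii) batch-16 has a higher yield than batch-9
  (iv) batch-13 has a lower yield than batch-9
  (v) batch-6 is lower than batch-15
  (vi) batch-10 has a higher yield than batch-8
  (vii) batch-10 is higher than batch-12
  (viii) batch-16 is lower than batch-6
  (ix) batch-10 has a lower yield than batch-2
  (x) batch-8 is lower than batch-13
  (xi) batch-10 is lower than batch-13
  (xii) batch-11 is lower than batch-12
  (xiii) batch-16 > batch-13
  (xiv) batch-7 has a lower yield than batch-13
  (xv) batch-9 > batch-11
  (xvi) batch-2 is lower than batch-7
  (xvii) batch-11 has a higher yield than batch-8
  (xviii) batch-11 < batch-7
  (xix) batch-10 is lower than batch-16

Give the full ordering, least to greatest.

batch-8 < batch-11 < batch-12 < batch-10 < batch-2 < batch-7 < batch-13 < batch-9 < batch-16 < batch-6 < batch-15

Each adjacent pair is fixed by a given relation: batch-8 < batch-11; batch-11 < batch-12; batch-12 < batch-10; batch-10 < batch-2; batch-2 < batch-7; batch-7 < batch-13; batch-13 < batch-9; batch-9 < batch-16; batch-16 < batch-6; batch-6 < batch-15. Chaining them end to end gives the full order.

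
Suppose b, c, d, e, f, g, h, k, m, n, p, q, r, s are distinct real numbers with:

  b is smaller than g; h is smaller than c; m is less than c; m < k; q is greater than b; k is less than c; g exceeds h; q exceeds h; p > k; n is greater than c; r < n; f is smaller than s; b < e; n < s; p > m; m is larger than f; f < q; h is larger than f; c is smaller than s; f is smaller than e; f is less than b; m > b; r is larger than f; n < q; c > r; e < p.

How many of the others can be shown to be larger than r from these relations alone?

4

Directly above r: c, n.
One step further: s, q (4 so far).
No other element is forced above r by the given relations, so the count is 4.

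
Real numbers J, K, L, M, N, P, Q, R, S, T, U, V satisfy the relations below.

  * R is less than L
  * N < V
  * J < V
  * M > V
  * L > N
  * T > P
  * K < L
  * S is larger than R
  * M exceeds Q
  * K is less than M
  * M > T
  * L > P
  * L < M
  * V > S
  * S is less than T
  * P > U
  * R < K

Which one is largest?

J is not greatest since J < V; N is not greatest since N < V; R is not greatest since R < L; S is not greatest since S < V; Q is not greatest since Q < M; K is not greatest since K < M; U is not greatest since U < P; V is not greatest since V < M; P is not greatest since P < L; T is not greatest since T < M; L is not greatest since L < M.
Only M has nothing above it, so M is the largest.

M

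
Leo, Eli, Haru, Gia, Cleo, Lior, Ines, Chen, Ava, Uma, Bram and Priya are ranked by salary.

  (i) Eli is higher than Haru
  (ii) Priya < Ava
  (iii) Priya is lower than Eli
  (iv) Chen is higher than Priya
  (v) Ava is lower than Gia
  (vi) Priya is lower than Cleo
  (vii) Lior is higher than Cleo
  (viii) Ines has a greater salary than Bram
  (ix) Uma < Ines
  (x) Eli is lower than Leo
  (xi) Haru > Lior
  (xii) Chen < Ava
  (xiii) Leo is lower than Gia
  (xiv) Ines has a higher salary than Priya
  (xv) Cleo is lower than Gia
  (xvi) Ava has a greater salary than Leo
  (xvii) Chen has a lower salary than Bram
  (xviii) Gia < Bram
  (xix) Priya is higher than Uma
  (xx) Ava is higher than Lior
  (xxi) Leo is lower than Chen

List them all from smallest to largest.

The consecutive links are each given: Uma < Priya; Priya < Cleo; Cleo < Lior; Lior < Haru; Haru < Eli; Eli < Leo; Leo < Chen; Chen < Ava; Ava < Gia; Gia < Bram; Bram < Ines.

Uma < Priya < Cleo < Lior < Haru < Eli < Leo < Chen < Ava < Gia < Bram < Ines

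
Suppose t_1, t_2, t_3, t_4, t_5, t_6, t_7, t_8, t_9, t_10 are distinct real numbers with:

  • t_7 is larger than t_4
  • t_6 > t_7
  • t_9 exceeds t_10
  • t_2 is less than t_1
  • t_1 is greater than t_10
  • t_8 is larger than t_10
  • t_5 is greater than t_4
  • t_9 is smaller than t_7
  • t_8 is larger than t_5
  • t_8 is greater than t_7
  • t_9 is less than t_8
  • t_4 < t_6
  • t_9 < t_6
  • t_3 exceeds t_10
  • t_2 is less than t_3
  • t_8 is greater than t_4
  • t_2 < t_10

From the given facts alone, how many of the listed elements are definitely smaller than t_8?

6

Directly below t_8: t_10, t_4, t_9, t_7, t_5.
One step further: t_2 (6 so far).
No other element is forced below t_8 by the given relations, so the count is 6.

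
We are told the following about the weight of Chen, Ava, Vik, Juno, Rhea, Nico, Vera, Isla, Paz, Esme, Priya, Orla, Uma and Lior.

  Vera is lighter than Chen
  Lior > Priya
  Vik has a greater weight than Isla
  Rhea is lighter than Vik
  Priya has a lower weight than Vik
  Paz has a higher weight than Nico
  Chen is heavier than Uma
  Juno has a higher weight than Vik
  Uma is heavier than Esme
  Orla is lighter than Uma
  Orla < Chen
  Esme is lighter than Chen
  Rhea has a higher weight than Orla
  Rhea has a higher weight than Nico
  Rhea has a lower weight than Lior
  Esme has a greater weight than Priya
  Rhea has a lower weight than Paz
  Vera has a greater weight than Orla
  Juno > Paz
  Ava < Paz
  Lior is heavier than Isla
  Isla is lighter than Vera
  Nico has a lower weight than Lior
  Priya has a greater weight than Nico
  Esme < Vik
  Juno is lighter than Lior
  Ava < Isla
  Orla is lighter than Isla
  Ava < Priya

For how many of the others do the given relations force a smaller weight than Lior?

10

From Lior the given relations immediately reach Nico, Priya, Rhea, Isla, Juno.
From those, Ava, Orla, Paz, Vik — 9 in total.
From those, Esme — 10 in total.
No other element is forced below Lior by the given relations, so the count is 10.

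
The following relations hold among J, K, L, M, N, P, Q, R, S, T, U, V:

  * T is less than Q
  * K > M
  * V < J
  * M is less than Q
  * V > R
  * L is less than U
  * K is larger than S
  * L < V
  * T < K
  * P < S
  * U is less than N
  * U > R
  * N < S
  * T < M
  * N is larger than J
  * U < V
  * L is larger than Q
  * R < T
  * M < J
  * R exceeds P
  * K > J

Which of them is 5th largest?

The consecutive relations fix a unique order: P < R < T < M < Q < L < U < V < J < N < S < K.
The 5th largest is V.

V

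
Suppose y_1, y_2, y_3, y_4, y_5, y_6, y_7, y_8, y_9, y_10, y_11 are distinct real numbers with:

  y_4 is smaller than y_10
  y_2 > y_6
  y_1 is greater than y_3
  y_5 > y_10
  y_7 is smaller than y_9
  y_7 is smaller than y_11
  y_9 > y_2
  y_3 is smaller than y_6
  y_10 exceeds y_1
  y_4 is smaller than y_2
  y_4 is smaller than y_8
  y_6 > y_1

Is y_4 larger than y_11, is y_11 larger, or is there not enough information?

undetermined

Following every chain through y_4: above y_4 we get y_10, y_2, y_8, y_5, y_9.
y_11 is not reached, and no chain runs the other way from y_11 to y_4.
So the given relations leave the order of y_4 and y_11 undetermined.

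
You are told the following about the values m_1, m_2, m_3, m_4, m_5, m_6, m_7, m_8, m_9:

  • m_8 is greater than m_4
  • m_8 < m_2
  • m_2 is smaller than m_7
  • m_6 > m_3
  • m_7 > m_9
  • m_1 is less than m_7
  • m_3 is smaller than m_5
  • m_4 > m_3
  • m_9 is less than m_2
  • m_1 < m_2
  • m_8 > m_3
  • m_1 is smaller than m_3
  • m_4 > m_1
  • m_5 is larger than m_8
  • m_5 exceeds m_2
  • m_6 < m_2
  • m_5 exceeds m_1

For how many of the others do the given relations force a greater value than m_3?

6

The elements the relations force above m_3 are m_4, m_6, m_8, m_2, m_7, m_5 — no chain reaches any other.
That is 6.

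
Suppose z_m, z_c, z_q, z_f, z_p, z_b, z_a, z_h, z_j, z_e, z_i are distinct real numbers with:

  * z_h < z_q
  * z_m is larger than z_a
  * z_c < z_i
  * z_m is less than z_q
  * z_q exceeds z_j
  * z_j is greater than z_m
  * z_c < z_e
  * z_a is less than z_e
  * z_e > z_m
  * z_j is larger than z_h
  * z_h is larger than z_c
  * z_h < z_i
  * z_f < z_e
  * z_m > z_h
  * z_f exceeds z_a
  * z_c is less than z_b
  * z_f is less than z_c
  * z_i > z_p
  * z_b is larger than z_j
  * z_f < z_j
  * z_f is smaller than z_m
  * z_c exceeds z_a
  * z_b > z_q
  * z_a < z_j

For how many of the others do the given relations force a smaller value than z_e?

5

The elements the relations force below z_e are z_a, z_f, z_c, z_h, z_m — no chain reaches any other.
That is 5.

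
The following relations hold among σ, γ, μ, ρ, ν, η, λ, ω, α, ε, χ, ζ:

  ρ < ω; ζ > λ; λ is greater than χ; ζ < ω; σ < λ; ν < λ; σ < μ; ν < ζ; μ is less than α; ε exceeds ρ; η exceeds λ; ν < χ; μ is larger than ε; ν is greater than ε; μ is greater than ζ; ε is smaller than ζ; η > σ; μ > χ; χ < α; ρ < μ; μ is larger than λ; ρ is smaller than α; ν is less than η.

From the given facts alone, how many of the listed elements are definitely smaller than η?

From η the given relations immediately reach ν, σ, λ.
From those, ε, χ — 5 in total.
From those, ρ — 6 in total.
No other element is forced below η by the given relations, so the count is 6.

6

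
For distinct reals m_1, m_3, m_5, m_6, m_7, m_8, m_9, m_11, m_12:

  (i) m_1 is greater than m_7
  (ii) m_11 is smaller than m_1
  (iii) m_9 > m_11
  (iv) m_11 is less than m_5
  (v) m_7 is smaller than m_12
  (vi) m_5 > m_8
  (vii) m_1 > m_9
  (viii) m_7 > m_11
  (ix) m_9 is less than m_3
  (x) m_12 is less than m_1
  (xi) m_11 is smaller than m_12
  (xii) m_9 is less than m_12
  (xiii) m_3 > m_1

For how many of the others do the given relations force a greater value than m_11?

The elements the relations force above m_11 are m_9, m_7, m_12, m_1, m_5, m_3 — no chain reaches any other.
That is 6.

6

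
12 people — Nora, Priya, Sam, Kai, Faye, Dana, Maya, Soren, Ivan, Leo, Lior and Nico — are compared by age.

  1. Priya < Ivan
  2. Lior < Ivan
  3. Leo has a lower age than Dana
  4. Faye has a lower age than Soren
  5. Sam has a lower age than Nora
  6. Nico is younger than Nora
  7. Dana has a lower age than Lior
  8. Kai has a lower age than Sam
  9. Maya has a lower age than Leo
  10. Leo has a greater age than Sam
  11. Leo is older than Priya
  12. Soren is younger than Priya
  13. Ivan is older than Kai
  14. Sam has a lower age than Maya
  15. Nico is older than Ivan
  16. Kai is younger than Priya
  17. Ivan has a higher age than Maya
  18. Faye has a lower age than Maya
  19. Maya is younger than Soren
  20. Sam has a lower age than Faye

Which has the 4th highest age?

Lior

Piecing the relations together gives one ordering: Kai < Sam < Faye < Maya < Soren < Priya < Leo < Dana < Lior < Ivan < Nico < Nora.
The 4th largest is Lior.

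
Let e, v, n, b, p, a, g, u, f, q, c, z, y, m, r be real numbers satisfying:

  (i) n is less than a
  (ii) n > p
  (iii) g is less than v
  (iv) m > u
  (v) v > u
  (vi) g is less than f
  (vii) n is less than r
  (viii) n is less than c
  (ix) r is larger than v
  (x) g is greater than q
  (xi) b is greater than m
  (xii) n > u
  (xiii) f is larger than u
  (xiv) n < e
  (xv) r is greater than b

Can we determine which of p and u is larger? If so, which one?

Following every chain through u: above u we get n, a, m, e, v, b, f, c, r.
p is not reached, and no chain runs the other way from p to u.
So the given relations leave the order of u and p undetermined.

undetermined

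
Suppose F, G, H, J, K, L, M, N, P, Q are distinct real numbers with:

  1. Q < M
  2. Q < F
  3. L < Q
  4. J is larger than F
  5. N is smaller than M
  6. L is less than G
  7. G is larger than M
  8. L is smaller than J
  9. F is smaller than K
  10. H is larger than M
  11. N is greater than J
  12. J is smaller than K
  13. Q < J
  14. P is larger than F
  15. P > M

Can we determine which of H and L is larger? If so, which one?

H

The relevant relations are L < Q; Q < F; F < J; J < N; N < M; M < H.
Together: L < Q < F < J < N < M < H.
So H is larger.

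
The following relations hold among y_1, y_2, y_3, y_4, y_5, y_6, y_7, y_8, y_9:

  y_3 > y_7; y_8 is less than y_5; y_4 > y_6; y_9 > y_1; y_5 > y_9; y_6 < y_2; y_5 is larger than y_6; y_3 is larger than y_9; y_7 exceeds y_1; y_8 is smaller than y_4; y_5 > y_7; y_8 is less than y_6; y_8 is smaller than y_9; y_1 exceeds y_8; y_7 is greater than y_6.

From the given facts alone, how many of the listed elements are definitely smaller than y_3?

Directly below y_3: y_9, y_7.
One step further: y_8, y_6, y_1 (5 so far).
No other element is forced below y_3 by the given relations, so the count is 5.

5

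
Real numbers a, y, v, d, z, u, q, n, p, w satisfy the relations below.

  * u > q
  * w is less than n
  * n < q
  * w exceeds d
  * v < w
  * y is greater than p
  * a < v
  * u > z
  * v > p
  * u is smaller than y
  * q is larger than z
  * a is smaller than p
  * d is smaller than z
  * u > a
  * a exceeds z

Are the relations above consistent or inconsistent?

The single ordering d < z < a < p < v < w < n < q < u < y satisfies every listed relation, so no contradiction arises.

consistent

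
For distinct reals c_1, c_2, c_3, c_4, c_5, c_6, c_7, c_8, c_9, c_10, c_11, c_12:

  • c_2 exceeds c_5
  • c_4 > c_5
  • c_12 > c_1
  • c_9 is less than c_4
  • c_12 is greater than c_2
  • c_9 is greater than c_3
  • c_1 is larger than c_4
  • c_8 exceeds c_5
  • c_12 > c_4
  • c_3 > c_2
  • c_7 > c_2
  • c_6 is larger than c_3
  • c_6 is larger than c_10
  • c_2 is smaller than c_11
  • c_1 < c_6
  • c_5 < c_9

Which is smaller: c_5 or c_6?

c_5

Following the relations from c_5: c_5 < c_2 < c_3 < c_9 < c_4 < c_1 < c_6.
So c_5 < c_6; c_5 is the smaller of the two.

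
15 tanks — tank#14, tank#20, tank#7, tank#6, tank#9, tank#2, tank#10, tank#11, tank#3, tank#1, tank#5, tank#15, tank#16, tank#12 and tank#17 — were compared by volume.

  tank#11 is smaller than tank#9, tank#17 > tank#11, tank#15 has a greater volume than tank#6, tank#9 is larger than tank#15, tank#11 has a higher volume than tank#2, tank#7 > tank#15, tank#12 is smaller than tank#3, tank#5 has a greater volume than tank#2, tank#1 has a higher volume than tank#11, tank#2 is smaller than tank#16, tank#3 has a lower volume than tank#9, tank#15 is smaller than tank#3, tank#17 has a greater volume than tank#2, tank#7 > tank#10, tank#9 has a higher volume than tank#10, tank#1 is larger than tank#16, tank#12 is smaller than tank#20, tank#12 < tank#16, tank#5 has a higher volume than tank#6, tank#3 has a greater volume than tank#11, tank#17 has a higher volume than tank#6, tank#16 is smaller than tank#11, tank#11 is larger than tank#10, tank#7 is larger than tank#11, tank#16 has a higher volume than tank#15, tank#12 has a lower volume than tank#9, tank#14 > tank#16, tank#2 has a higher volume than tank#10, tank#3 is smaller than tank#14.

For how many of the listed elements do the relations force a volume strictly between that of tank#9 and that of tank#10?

Chaining upward from tank#10 reaches: tank#2, tank#16, tank#11, tank#3, tank#5, tank#1, tank#7, tank#17, tank#14.
Chaining downward from tank#9 reaches: tank#12, tank#6, tank#2, tank#15, tank#16, tank#11, tank#3.
Strictly between tank#10 and tank#9 are those in both lists: tank#2, tank#16, tank#11, tank#3 — 4 elements.

4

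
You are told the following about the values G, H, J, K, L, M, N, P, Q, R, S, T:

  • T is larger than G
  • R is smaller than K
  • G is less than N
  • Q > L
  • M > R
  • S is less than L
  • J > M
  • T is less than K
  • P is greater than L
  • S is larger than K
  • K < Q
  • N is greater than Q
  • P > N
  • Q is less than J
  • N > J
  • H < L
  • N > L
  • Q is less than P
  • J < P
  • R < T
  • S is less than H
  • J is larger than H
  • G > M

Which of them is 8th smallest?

L

Chaining the given pairs: R < M < G < T < K < S < H < L < Q < J < N < P.
Counting 8 from the smallest end gives L.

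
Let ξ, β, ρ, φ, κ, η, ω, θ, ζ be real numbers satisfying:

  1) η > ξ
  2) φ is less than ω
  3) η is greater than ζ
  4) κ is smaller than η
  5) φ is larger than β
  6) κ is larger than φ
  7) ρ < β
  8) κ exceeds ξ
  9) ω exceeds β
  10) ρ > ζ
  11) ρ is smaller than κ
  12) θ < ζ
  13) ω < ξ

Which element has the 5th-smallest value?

The consecutive relations fix a unique order: θ < ζ < ρ < β < φ < ω < ξ < κ < η.
The 5th smallest is φ.

φ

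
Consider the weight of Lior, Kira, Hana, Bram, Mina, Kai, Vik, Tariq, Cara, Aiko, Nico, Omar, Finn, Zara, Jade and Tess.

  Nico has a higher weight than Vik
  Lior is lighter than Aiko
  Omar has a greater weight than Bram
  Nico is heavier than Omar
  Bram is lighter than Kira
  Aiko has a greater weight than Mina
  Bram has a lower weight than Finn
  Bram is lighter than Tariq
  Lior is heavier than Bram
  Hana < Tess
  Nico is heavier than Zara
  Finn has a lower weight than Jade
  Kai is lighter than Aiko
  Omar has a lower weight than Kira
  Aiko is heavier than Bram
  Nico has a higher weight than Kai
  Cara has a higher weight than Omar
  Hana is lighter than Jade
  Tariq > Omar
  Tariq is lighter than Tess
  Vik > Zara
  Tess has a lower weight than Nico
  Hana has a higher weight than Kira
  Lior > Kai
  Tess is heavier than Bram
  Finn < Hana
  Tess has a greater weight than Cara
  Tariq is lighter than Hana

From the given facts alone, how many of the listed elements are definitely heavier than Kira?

From Kira the given relations immediately reach Hana.
From those, Jade, Tess — 3 in total.
From those, Nico — 4 in total.
No other element is forced above Kira by the given relations, so the count is 4.

4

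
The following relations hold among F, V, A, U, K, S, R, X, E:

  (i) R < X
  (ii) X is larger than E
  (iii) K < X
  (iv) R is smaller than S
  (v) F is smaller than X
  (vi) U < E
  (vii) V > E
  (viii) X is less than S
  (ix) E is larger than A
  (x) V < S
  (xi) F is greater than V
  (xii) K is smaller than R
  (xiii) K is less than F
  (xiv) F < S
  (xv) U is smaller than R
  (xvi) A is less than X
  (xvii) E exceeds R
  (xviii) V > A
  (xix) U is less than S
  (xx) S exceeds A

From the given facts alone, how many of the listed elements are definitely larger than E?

4

From E the given relations immediately reach V, X.
From those, F, S — 4 in total.
No other element is forced above E by the given relations, so the count is 4.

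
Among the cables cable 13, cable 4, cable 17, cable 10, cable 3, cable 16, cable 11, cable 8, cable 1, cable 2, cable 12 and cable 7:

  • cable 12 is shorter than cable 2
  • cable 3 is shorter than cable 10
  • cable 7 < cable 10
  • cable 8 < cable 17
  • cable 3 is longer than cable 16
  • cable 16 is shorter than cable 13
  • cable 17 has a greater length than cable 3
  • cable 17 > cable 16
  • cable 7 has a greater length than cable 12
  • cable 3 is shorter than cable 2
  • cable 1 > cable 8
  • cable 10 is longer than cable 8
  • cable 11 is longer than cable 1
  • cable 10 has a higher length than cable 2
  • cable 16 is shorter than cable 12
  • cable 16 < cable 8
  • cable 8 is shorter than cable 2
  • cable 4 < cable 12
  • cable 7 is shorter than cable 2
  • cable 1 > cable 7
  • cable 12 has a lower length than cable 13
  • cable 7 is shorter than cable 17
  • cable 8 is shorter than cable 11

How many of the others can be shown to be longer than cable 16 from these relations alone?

10

The elements the relations force above cable 16 are cable 12, cable 13, cable 3, cable 7, cable 8, cable 2, cable 1, cable 10, cable 17, cable 11 — no chain reaches any other.
That is 10.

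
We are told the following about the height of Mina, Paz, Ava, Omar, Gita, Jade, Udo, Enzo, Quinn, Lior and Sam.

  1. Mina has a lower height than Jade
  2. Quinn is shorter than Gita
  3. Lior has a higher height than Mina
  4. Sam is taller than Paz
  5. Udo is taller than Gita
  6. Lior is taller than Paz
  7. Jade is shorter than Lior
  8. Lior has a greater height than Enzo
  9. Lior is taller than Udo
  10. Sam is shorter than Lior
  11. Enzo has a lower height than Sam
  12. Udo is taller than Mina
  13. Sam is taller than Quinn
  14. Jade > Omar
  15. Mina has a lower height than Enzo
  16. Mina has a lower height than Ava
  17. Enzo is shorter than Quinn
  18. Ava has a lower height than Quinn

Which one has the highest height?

Omar is not greatest since Omar < Jade; Mina is not greatest since Mina < Udo; Paz is not greatest since Paz < Lior; Enzo is not greatest since Enzo < Lior; Ava is not greatest since Ava < Quinn; Quinn is not greatest since Quinn < Gita; Gita is not greatest since Gita < Udo; Jade is not greatest since Jade < Lior; Udo is not greatest since Udo < Lior; Sam is not greatest since Sam < Lior.
Only Lior has nothing above it, so Lior is the highest height.

Lior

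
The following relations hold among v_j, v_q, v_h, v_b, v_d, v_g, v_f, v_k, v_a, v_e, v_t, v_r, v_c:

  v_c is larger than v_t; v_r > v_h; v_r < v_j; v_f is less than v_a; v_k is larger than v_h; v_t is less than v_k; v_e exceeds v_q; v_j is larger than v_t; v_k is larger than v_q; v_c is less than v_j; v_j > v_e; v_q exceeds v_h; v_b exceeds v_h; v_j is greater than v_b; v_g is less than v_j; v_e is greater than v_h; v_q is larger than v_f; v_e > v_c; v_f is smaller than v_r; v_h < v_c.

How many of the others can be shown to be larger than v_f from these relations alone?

The elements the relations force above v_f are v_r, v_q, v_e, v_k, v_j, v_a — no chain reaches any other.
That is 6.

6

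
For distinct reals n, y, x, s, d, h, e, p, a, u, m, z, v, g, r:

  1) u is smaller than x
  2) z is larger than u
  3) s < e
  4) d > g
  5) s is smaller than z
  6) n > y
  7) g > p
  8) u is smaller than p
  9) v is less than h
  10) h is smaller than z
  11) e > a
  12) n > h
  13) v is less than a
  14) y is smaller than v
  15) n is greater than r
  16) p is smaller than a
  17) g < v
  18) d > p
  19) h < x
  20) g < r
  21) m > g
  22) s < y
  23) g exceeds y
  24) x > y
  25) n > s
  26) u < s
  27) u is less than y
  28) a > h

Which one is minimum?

p is not least since u < p; s is not least since u < s; y is not least since u < y; g is not least since y < g; d is not least since g < d; v is not least since g < v; h is not least since v < h; a is not least since v < a; m is not least since g < m; r is not least since g < r; z is not least since s < z; e is not least since a < e; n is not least since y < n; x is not least since u < x.
Only u has nothing below it, so u is the minimum.

u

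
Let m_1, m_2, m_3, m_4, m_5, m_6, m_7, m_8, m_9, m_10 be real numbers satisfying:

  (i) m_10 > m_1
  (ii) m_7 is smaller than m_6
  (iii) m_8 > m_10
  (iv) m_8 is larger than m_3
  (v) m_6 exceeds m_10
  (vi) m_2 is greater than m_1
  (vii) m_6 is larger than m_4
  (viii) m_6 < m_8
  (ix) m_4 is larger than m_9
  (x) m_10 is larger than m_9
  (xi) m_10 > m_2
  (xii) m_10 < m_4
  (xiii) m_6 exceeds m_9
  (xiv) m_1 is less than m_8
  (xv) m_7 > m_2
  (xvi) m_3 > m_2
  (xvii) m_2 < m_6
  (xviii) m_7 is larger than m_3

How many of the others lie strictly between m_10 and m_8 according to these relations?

2

The relations place m_10 below m_8. An element lies strictly between them when it is forced above m_10 and also forced below m_8.
Above m_10: {m_4, m_6}. Below m_8: {m_1, m_2, m_9, m_4, m_3, m_7, m_6}.
Intersection: {m_4, m_6} — 2.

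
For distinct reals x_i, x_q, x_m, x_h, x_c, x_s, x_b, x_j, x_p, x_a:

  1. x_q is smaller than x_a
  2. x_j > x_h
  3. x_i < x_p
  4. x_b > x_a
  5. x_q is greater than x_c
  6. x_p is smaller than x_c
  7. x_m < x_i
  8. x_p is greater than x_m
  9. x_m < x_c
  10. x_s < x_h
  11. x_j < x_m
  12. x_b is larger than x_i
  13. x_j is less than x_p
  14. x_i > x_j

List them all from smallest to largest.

Nothing is placed below x_s, so it is least; from there x_s < x_h; x_h < x_j; x_j < x_m; x_m < x_i; x_i < x_p; x_p < x_c; x_c < x_q; x_q < x_a; x_a < x_b, each given directly.

x_s < x_h < x_j < x_m < x_i < x_p < x_c < x_q < x_a < x_b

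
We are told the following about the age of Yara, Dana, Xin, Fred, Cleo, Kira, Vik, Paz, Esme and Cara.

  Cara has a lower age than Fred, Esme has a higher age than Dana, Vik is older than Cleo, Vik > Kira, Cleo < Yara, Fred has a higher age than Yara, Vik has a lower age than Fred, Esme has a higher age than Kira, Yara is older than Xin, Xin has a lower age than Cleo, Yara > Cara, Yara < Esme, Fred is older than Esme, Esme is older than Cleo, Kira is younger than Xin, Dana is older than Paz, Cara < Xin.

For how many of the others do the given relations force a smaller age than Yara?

Directly below Yara: Cara, Xin, Cleo.
One step further: Kira (4 so far).
No other element is forced below Yara by the given relations, so the count is 4.

4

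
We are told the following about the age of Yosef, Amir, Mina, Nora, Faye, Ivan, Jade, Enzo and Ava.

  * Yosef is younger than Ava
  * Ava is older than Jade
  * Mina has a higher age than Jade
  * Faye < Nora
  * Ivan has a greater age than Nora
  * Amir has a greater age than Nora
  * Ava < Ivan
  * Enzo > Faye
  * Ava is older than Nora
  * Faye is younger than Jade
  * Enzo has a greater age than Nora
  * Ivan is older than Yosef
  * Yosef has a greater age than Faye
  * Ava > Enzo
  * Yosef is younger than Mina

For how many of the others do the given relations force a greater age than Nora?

4

The elements the relations force above Nora are Enzo, Amir, Ava, Ivan — no chain reaches any other.
That is 4.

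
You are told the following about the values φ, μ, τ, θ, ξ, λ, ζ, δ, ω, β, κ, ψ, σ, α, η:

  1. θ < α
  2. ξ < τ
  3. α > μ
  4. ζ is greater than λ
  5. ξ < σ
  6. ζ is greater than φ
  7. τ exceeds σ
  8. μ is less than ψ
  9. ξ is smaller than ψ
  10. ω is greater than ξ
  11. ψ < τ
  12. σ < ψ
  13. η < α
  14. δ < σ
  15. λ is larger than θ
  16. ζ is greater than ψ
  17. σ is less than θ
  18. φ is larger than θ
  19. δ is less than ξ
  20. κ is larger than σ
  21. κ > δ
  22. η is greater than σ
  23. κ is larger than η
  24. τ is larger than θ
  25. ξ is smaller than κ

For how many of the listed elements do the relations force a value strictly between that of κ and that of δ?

3

The relations place δ below κ. An element lies strictly between them when it is forced above δ and also forced below κ.
Above δ: {ξ, σ, ω, θ, λ, φ, η, α, ψ, ζ, τ}. Below κ: {ξ, σ, η}.
Intersection: {ξ, σ, η} — 3.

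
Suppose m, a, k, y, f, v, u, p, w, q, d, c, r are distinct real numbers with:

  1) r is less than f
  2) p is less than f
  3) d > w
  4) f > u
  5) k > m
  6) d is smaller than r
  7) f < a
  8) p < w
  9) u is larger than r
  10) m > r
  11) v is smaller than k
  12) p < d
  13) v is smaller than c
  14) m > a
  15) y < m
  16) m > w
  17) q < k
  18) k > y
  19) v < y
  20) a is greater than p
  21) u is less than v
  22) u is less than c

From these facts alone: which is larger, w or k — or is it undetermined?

The relevant relations are w < d; d < r; r < u; u < f; f < a; a < m; m < k.
Chaining these gives w < d < r < u < f < a < m < k.
So k is larger.

k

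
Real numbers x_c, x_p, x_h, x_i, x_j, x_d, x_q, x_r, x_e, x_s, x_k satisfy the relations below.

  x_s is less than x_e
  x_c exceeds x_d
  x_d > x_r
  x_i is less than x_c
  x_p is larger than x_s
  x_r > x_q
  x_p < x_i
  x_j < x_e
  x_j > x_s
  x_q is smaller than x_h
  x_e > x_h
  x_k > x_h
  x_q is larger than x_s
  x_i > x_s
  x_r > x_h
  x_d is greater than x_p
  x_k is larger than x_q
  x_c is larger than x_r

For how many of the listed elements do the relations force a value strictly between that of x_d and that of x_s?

Chaining upward from x_s reaches: x_q, x_h, x_p, x_i, x_r, x_j, x_k, x_c, x_e.
Chaining downward from x_d reaches: x_q, x_h, x_p, x_r.
Strictly between x_s and x_d are those in both lists: x_q, x_h, x_p, x_r — 4 elements.

4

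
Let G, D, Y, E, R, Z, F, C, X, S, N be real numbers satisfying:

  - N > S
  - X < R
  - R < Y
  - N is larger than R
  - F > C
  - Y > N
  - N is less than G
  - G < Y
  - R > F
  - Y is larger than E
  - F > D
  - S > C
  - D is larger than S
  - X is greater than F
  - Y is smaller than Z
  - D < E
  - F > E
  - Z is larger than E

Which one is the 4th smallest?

E

Piecing the relations together gives one ordering: C < S < D < E < F < X < R < N < G < Y < Z.
Counting 4 from the smallest end gives E.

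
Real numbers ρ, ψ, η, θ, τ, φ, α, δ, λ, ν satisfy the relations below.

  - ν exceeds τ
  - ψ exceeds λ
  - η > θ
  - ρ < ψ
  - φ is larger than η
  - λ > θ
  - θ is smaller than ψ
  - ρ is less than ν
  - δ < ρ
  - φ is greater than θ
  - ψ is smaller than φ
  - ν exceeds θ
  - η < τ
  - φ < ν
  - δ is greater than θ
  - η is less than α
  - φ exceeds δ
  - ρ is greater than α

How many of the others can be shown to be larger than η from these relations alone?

From η the given relations immediately reach α, τ, φ.
From those, ρ, ν — 5 in total.
From those, ψ — 6 in total.
Nothing else is reachable above η; 6 in all.

6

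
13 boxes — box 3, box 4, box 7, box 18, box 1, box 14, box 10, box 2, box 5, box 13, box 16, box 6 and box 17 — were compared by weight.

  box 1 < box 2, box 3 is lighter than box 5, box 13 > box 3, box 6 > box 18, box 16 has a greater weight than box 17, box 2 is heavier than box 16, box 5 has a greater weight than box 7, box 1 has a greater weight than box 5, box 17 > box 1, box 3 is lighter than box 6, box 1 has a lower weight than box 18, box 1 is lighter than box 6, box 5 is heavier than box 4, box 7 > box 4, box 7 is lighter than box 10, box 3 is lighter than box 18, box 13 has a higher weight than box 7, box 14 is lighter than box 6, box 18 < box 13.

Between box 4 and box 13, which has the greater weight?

Following the relations from box 4: box 4 < box 7 < box 5 < box 1 < box 18 < box 13.
So box 4 < box 13; box 13 is the heavier of the two.

box 13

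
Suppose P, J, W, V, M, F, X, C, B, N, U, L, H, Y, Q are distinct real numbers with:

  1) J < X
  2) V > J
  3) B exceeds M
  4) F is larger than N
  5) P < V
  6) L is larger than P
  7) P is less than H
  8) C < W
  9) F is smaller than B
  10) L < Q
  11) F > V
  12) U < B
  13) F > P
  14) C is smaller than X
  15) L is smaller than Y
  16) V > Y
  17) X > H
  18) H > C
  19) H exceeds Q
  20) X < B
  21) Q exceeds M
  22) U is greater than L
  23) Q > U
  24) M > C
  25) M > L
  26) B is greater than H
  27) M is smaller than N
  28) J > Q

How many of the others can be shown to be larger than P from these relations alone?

From P the given relations immediately reach L, H, V, F.
From those, U, M, Q, Y, X, B — 10 in total.
From those, J, N — 12 in total.
Nothing else is reachable above P; 12 in all.

12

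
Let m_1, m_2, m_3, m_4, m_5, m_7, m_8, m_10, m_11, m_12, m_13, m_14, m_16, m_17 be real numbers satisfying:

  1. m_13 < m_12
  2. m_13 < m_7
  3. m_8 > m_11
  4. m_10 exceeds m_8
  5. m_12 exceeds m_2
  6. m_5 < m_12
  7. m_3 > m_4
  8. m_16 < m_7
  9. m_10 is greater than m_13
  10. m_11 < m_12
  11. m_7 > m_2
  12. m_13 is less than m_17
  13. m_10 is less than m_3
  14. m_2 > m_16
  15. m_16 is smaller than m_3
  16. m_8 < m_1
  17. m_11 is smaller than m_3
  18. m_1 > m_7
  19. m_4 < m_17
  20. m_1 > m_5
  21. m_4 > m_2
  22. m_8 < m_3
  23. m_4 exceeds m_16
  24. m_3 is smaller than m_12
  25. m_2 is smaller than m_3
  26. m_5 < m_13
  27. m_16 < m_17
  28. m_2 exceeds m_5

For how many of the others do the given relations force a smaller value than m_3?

8

From m_3 the given relations immediately reach m_16, m_11, m_8, m_2, m_10, m_4.
From those, m_5, m_13 — 8 in total.
Nothing else is reachable below m_3; 8 in all.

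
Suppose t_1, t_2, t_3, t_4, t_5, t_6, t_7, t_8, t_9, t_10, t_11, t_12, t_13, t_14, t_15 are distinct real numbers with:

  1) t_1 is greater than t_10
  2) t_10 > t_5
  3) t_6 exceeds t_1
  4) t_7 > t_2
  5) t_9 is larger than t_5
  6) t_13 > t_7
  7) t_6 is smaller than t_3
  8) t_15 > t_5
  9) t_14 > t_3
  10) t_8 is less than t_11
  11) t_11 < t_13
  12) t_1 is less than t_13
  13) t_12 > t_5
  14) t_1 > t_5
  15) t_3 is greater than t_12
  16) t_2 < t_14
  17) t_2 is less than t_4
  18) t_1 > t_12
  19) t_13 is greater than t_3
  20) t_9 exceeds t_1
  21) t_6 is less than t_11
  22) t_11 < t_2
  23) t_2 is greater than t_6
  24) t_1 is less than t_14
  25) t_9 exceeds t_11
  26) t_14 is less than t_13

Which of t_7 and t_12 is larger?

Link the given pairs in sequence: t_12 < t_1; t_1 < t_6; t_6 < t_11; t_11 < t_2; t_2 < t_7.
Together: t_12 < t_1 < t_6 < t_11 < t_2 < t_7.
So t_12 < t_7; t_7 is the larger of the two.

t_7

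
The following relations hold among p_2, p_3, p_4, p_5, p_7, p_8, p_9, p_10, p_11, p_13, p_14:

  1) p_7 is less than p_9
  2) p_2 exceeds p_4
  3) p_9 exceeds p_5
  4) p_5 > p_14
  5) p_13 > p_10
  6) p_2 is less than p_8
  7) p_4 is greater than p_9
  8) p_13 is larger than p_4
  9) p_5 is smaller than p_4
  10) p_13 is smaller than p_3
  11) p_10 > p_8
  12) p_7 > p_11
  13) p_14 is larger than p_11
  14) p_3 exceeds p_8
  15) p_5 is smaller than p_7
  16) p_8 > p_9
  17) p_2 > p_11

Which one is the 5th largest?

Piecing the relations together gives one ordering: p_11 < p_14 < p_5 < p_7 < p_9 < p_4 < p_2 < p_8 < p_10 < p_13 < p_3.
Counting 5 from the largest end gives p_2.

p_2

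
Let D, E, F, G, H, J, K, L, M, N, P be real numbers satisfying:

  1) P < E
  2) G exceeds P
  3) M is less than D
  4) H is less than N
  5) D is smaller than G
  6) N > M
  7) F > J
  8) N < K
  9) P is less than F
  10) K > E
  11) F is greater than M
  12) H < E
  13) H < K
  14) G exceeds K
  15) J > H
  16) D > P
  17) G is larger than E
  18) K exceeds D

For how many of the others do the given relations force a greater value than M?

5

Directly above M: D, N, F.
One step further: K, G (5 so far).
No other element is forced above M by the given relations, so the count is 5.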